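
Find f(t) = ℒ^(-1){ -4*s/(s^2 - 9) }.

f(t) = -4*cosh(3*t)

Since L{cosh(3t)} = s/(s^2 - 9), the inverse is cosh(3*t), scaled by -4.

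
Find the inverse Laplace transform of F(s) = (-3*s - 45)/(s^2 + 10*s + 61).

Complete the square in the denominator: s^2 + 10*s + 61 = (s + 5)^2 + 6^2.
Split the numerator to match: -3*s - 45 = -3·(s + 5) - 5·6.
Invert each term: -3·(s + 5)/((s + 5)^2 + 36) ↔ -3e^(-5t)cos(6t); -5·6/((s + 5)^2 + 36) ↔ -5e^(-5t)sin(6t).

-5*exp(-5*t)*sin(6*t) - 3*exp(-5*t)*cos(6*t)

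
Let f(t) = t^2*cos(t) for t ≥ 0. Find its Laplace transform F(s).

L{cos(t)} = s/(s^2 + 1).
Then apply L{t^2·g(t)} = (-1)^2 d^2/ds^2[G(s)] with G(s) = s/(s^2 + 1):
differentiating 2 times and applying the sign gives 2*s*(s^2 - 3)/(s^2 + 1)^3.

F(s) = 2*s*(s^2 - 3)/(s^2 + 1)^3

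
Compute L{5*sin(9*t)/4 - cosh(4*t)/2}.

By linearity of the Laplace transform, transform each term separately.
(5/4)·[L{sin(9t)} = 9/(s^2 + 81)]; (-1/2)·[L{cosh(4t)} = s/(s^2 - 16)].

-s/(2*(s^2 - 16)) + 45/(4*(s^2 + 81))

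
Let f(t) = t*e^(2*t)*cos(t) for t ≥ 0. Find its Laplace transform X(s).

X(s) = (s - 3)*(s - 1)/(s^2 - 4*s + 5)^2

L{cos(t)} = s/(s^2 + 1).
Multiplying by e^(2t) shifts s → s - 2, so L{e^(2*t)*cos(t)} = (s - 2)/((s - 2)^2 + 1).
Then apply L{t·g(t)} = -d/ds[G(s)] with G(s) = (s - 2)/((s - 2)^2 + 1):
differentiating 1 time and applying the sign gives (s - 3)*(s - 1)/(s^2 - 4*s + 5)^2.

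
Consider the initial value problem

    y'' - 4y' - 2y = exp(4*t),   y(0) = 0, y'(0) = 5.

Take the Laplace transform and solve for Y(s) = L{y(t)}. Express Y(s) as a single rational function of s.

Take the Laplace transform of both sides.
With L{y''} = s^2 Y - s·y(0) - y'(0) and L{y'} = sY - y(0), with y(0) = 0, y'(0) = 5: the LHS transforms to (s^2 - 4*s - 2)Y - (5).
The right side is L{exp(4*t)} = 1/(s - 4).
So (s^2 - 4*s - 2)Y = 1/(s - 4) + (5).
Solve for Y(s) and write it as one ratio of polynomials.

Y(s) = (5*s - 19)/(s^3 - 8*s^2 + 14*s + 8)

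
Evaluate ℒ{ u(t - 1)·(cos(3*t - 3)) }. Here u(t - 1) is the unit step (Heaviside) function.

By the second shifting theorem, L{u(t - c)·g(t - c)} = e^(-cs)·G(s) with c = 1 and G(s) = L{g(t)}.
L{cos(3t)} = s/(s^2 + 9).

s*exp(-s)/(s^2 + 9)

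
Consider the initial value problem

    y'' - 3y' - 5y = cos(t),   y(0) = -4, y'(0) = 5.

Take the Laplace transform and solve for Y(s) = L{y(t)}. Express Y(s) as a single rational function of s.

Y(s) = (-4*s^3 + 17*s^2 - 3*s + 17)/(s^4 - 3*s^3 - 4*s^2 - 3*s - 5)

Transform both sides with L{·}.
With L{y''} = s^2 Y - s·y(0) - y'(0) and L{y'} = sY - y(0), with y(0) = -4, y'(0) = 5: the LHS transforms to (s^2 - 3*s - 5)Y - (-4*s + 17).
The right side is L{cos(t)} = s/(s^2 + 1).
So (s^2 - 3*s - 5)Y = s/(s^2 + 1) + (-4*s + 17).
Solve for Y(s) and write it as one ratio of polynomials.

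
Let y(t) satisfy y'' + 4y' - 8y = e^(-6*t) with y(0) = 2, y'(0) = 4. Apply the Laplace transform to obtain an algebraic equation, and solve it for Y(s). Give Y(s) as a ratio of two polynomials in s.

Y(s) = (2*s^2 + 24*s + 73)/(s^3 + 10*s^2 + 16*s - 48)

Take the Laplace transform of both sides.
Using L{y''} = s^2 Y - s·y(0) - y'(0) and L{y'} = sY - y(0), with y(0) = 2, y'(0) = 4, the left side becomes (s^2 + 4*s - 8)Y - (2*s + 12).
The right side is L{e^(-6*t)} = 1/(s + 6).
So (s^2 + 4*s - 8)Y = 1/(s + 6) + (2*s + 12).
Solve for Y(s) and write it as one ratio of polynomials.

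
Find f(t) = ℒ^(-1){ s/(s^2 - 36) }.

f(t) = cosh(6*t)

Since L{cosh(6t)} = s/(s^2 - 36), the inverse is cosh(6*t).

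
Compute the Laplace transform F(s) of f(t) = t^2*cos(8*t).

L{cos(8t)} = s/(s^2 + 64).
Then apply L{t^2·g(t)} = (-1)^2 d^2/ds^2[G(s)] with G(s) = s/(s^2 + 64):
differentiating 2 times and applying the sign gives 2*s*(s^2 - 192)/(s^2 + 64)^3.

F(s) = 2*s*(s^2 - 192)/(s^2 + 64)^3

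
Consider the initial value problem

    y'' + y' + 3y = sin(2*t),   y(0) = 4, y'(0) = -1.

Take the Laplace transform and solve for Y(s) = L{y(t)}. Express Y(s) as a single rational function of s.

Transform both sides with L{·}.
The derivative rules (L{y''} = s^2 Y - s·y(0) - y'(0) and L{y'} = sY - y(0), with y(0) = 4, y'(0) = -1) turn the left side into (s^2 + s + 3)Y - (4*s + 3).
The right side is L{sin(2*t)} = 2/(s^2 + 4).
So (s^2 + s + 3)Y = 2/(s^2 + 4) + (4*s + 3).
Isolate Y and clear denominators.

Y(s) = (4*s^3 + 3*s^2 + 16*s + 14)/(s^4 + s^3 + 7*s^2 + 4*s + 12)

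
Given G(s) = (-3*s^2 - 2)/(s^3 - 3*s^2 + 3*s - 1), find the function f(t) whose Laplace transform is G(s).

f(t) = -5*t^2*exp(t)/2 - 6*t*exp(t) - 3*exp(t)

Factor the denominator: s^3 - 3*s^2 + 3*s - 1 = (s - 1)^3.
Partial fraction decomposition gives [-3/(s - 1)] + [-6/(s - 1)^2] + [-5/(s - 1)^3].
Invert each term: -3/(s - 1) ↔ -3e^(t); -6/(s - 1)^2 ↔ -6t·e^(t); -5/(s - 1)^3 ↔ (-5/2)t^2·e^(t).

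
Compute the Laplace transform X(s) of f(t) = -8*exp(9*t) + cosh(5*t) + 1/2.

The transform is linear, so treat each term independently.
(-8)·[L{e^(9t)} = 1/(s - 9)]; L{1/2} = (1/2)/s; L{cosh(5t)} = s/(s^2 - 25).

X(s) = s/(s^2 - 25) - 8/(s - 9) + 1/(2*s)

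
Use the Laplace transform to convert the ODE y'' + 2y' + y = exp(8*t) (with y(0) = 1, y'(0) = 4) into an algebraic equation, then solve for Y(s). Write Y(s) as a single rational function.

Y(s) = (s^2 - 2*s - 47)/(s^3 - 6*s^2 - 15*s - 8)

Apply the Laplace transform to the equation.
The derivative rules (L{y''} = s^2 Y - s·y(0) - y'(0) and L{y'} = sY - y(0), with y(0) = 1, y'(0) = 4) turn the left side into (s^2 + 2*s + 1)Y - (s + 6).
The right side is L{exp(8*t)} = 1/(s - 8).
So (s^2 + 2*s + 1)Y = 1/(s - 8) + (s + 6).
Isolate Y and clear denominators.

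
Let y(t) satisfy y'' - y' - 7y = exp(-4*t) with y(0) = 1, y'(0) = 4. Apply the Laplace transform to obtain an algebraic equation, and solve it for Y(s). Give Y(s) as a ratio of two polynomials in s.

Y(s) = (s^2 + 7*s + 13)/(s^3 + 3*s^2 - 11*s - 28)

Take the Laplace transform of both sides.
With L{y''} = s^2 Y - s·y(0) - y'(0) and L{y'} = sY - y(0), with y(0) = 1, y'(0) = 4: the LHS transforms to (s^2 - s - 7)Y - (s + 3).
The right side is L{exp(-4*t)} = 1/(s + 4).
So (s^2 - s - 7)Y = 1/(s + 4) + (s + 3).
Divide through and combine into a single rational function.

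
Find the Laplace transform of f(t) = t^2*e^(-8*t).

L{t^2} = 2!/s^3 = 2/s^3.
By the first shifting theorem, multiplying by e^(-8t) replaces s with s + 8.

2/(s + 8)^3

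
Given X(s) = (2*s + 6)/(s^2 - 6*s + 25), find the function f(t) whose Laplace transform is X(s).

f(t) = 3*exp(3*t)*sin(4*t) + 2*exp(3*t)*cos(4*t)

Complete the square in the denominator: s^2 - 6*s + 25 = (s - 3)^2 + 4^2.
Split the numerator to match: 2*s + 6 = 2·(s - 3) + 3·4.
Invert each term: 2·(s - 3)/((s - 3)^2 + 16) ↔ 2e^(3t)cos(4t); 3·4/((s - 3)^2 + 16) ↔ 3e^(3t)sin(4t).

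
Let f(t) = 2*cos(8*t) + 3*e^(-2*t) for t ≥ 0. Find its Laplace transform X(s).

X(s) = 2*s/(s^2 + 64) + 3/(s + 2)

By linearity of the Laplace transform, transform each term separately.
(2)·[L{cos(8t)} = s/(s^2 + 64)]; (3)·[L{e^(-2t)} = 1/(s + 2)].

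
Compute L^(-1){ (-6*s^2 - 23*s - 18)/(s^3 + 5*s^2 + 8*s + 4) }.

Factor the denominator: s^3 + 5*s^2 + 8*s + 4 = (s + 1)*(s + 2)^2.
Partial fraction decomposition gives [-5/(s + 2)] + [-4/(s + 2)^2] + [-1/(s + 1)].
Invert each term: -5/(s + 2) ↔ -5e^(-2t); -4/(s + 2)^2 ↔ -4t·e^(-2t); -1/(s + 1) ↔ -e^(-t).

-4*t*exp(-2*t) - exp(-t) - 5*exp(-2*t)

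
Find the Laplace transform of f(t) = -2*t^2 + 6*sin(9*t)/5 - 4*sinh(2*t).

54/(5*(s^2 + 81)) - 8/(s^2 - 4) - 4/s^3

Apply the Laplace transform termwise.
(-4)·[L{sinh(2t)} = 2/(s^2 - 4)]; (6/5)·[L{sin(9t)} = 9/(s^2 + 81)]; (-2)·[L{t^2} = 2!/s^3 = 2/s^3].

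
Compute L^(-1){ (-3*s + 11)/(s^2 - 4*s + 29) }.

Complete the square in the denominator: s^2 - 4*s + 29 = (s - 2)^2 + 5^2.
Split the numerator to match: -3*s + 11 = -3·(s - 2) + 1·5.
Invert each term: -3·(s - 2)/((s - 2)^2 + 25) ↔ -3e^(2t)cos(5t); 1·5/((s - 2)^2 + 25) ↔ e^(2t)sin(5t).

exp(2*t)*sin(5*t) - 3*exp(2*t)*cos(5*t)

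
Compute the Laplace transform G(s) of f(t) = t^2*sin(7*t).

L{sin(7t)} = 7/(s^2 + 49).
Then apply L{t^2·g(t)} = (-1)^2 d^2/ds^2[H(s)] with H(s) = 7/(s^2 + 49):
differentiating 2 times and applying the sign gives 14*(3*s^2 - 49)/(s^2 + 49)^3.

G(s) = 14*(3*s^2 - 49)/(s^2 + 49)^3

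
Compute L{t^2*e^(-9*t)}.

2/(s + 9)^3

L{e^(-9t)} = 1/(s + 9).
Then apply L{t^2·g(t)} = (-1)^2 d^2/ds^2[G(s)] with G(s) = 1/(s + 9):
differentiating 2 times and applying the sign gives 2/(s + 9)^3.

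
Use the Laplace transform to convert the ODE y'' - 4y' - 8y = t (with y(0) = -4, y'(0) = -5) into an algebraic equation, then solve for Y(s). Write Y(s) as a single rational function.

Y(s) = (-4*s^3 + 11*s^2 + 1)/(s^4 - 4*s^3 - 8*s^2)

Take the Laplace transform of both sides.
Using L{y''} = s^2 Y - s·y(0) - y'(0) and L{y'} = sY - y(0), with y(0) = -4, y'(0) = -5, the left side becomes (s^2 - 4*s - 8)Y - (-4*s + 11).
The right side is L{t} = s^(-2).
So (s^2 - 4*s - 8)Y = s^(-2) + (-4*s + 11).
Divide through and combine into a single rational function.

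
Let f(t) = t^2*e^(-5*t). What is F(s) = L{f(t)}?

L{e^(-5t)} = 1/(s + 5).
Then apply L{t^2·g(t)} = (-1)^2 d^2/ds^2[G(s)] with G(s) = 1/(s + 5):
differentiating 2 times and applying the sign gives 2/(s + 5)^3.

F(s) = 2/(s + 5)^3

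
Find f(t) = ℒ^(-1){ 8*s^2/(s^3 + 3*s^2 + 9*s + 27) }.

Factor the denominator: s^3 + 3*s^2 + 9*s + 27 = (s + 3)*(s^2 + 9).
Partial fraction decomposition gives [4/(s + 3)] + [4*s/(s^2 + 9)] + [-12/(s^2 + 9)].
Invert each term: 4/(s + 3) ↔ 4e^(-3t); 4·s/(s^2 + 9) ↔ 4cos(3t); -4·3/(s^2 + 9) ↔ -4sin(3t).

f(t) = -4*sin(3*t) + 4*cos(3*t) + 4*exp(-3*t)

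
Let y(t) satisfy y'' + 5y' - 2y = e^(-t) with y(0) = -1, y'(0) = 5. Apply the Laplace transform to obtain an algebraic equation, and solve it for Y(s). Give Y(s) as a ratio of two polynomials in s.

Laplace-transform each side.
The derivative rules (L{y''} = s^2 Y - s·y(0) - y'(0) and L{y'} = sY - y(0), with y(0) = -1, y'(0) = 5) turn the left side into (s^2 + 5*s - 2)Y - (-s).
The right side is L{e^(-t)} = 1/(s + 1).
So (s^2 + 5*s - 2)Y = 1/(s + 1) + (-s).
Solve for Y(s) and write it as one ratio of polynomials.

Y(s) = (-s^2 - s + 1)/(s^3 + 6*s^2 + 3*s - 2)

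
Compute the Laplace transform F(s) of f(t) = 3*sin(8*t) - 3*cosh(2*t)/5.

The transform is linear, so treat each term independently.
(-3/5)·[L{cosh(2t)} = s/(s^2 - 4)]; (3)·[L{sin(8t)} = 8/(s^2 + 64)].

F(s) = -3*s/(5*(s^2 - 4)) + 24/(s^2 + 64)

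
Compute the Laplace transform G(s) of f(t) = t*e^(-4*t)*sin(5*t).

G(s) = 10*(s + 4)/(s^2 + 8*s + 41)^2

L{sin(5t)} = 5/(s^2 + 25).
Multiplying by e^(-4t) shifts s → s + 4, so L{e^(-4*t)*sin(5*t)} = 5/((s + 4)^2 + 25).
Then apply L{t·g(t)} = -d/ds[H(s)] with H(s) = 5/((s + 4)^2 + 25):
differentiating 1 time and applying the sign gives 10*(s + 4)/(s^2 + 8*s + 41)^2.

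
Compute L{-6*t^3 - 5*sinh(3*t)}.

Apply the Laplace transform termwise.
(-5)·[L{sinh(3t)} = 3/(s^2 - 9)]; (-6)·[L{t^3} = 3!/s^4 = 6/s^4].

-15/(s^2 - 9) - 36/s^4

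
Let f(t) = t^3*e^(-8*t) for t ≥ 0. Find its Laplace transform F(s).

F(s) = 6/(s + 8)^4

L{t^3} = 3!/s^4 = 6/s^4.
By the first shifting theorem, multiplying by e^(-8t) replaces s with s + 8.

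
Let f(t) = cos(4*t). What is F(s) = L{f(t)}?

L{cos(4t)} = s/(s^2 + 16).

F(s) = s/(s^2 + 16)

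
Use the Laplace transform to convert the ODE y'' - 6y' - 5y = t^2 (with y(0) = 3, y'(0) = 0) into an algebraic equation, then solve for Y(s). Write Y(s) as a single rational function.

Y(s) = (3*s^4 - 18*s^3 + 2)/(s^5 - 6*s^4 - 5*s^3)

Apply the Laplace transform to the equation.
Using L{y''} = s^2 Y - s·y(0) - y'(0) and L{y'} = sY - y(0), with y(0) = 3, y'(0) = 0, the left side becomes (s^2 - 6*s - 5)Y - (3*s - 18).
The right side is L{t^2} = 2/s^3.
So (s^2 - 6*s - 5)Y = 2/s^3 + (3*s - 18).
Divide through and combine into a single rational function.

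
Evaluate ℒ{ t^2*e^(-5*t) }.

L{e^(-5t)} = 1/(s + 5).
Then apply L{t^2·g(t)} = (-1)^2 d^2/ds^2[H(s)] with H(s) = 1/(s + 5):
differentiating 2 times and applying the sign gives 2/(s + 5)^3.

2/(s + 5)^3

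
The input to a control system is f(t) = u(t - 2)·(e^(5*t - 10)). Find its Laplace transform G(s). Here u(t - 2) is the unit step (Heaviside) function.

G(s) = exp(-2*s)/(s - 5)

By the second shifting theorem, L{u(t - c)·g(t - c)} = e^(-cs)·H(s) with c = 2 and H(s) = L{g(t)}.
L{e^(5t)} = 1/(s - 5).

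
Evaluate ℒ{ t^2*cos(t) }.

2*s*(s^2 - 3)/(s^2 + 1)^3

L{cos(t)} = s/(s^2 + 1).
Then apply L{t^2·g(t)} = (-1)^2 d^2/ds^2[G(s)] with G(s) = s/(s^2 + 1):
differentiating 2 times and applying the sign gives 2*s*(s^2 - 3)/(s^2 + 1)^3.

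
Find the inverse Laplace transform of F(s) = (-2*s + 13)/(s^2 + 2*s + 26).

Complete the square in the denominator: s^2 + 2*s + 26 = (s + 1)^2 + 5^2.
Split the numerator to match: -2*s + 13 = -2·(s + 1) + 3·5.
Invert each term: -2·(s + 1)/((s + 1)^2 + 25) ↔ -2e^(-t)cos(5t); 3·5/((s + 1)^2 + 25) ↔ 3e^(-t)sin(5t).

3*exp(-t)*sin(5*t) - 2*exp(-t)*cos(5*t)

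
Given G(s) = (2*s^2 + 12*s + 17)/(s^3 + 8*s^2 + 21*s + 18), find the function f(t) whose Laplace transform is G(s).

f(t) = t*exp(-3*t) + exp(-2*t) + exp(-3*t)

Factor the denominator: s^3 + 8*s^2 + 21*s + 18 = (s + 2)*(s + 3)^2.
Partial fraction decomposition gives [1/(s + 3)] + [(s + 3)^(-2)] + [1/(s + 2)].
Invert each term: 1/(s + 3) ↔ e^(-3t); 1/(s + 3)^2 ↔ t·e^(-3t); 1/(s + 2) ↔ e^(-2t).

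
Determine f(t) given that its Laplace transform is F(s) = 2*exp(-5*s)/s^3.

f(t) = Heaviside(t - 5)*((t - 5)^2)

The factor e^(-5s) signals a time shift by c = 5 (second shifting theorem).
L{t^2} = 2!/s^3 = 2/s^3, so L^-1{2/s^3} = t^2.
Hence the inverse is u(t - 5) times that function evaluated at t - 5.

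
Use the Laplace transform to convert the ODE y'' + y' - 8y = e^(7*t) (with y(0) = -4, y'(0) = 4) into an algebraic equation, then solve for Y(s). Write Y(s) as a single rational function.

Apply the Laplace transform to the equation.
The derivative rules (L{y''} = s^2 Y - s·y(0) - y'(0) and L{y'} = sY - y(0), with y(0) = -4, y'(0) = 4) turn the left side into (s^2 + s - 8)Y - (-4*s).
The right side is L{e^(7*t)} = 1/(s - 7).
So (s^2 + s - 8)Y = 1/(s - 7) + (-4*s).
Solve for Y(s) and write it as one ratio of polynomials.

Y(s) = (-4*s^2 + 28*s + 1)/(s^3 - 6*s^2 - 15*s + 56)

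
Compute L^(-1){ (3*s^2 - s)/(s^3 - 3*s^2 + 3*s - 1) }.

t^2*exp(t) + 5*t*exp(t) + 3*exp(t)

Factor the denominator: s^3 - 3*s^2 + 3*s - 1 = (s - 1)^3.
Partial fraction decomposition gives [3/(s - 1)] + [5/(s - 1)^2] + [2/(s - 1)^3].
Invert each term: 3/(s - 1) ↔ 3e^(t); 5/(s - 1)^2 ↔ 5t·e^(t); 2/(s - 1)^3 ↔ (1)t^2·e^(t).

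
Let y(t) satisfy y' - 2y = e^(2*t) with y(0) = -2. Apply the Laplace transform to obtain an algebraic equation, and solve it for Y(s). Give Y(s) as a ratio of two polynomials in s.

Y(s) = (-2*s + 5)/(s^2 - 4*s + 4)

Laplace-transform each side.
With L{y'} = sY - y(0) = sY - (-2): the LHS transforms to (s - 2)Y - (-2).
The right side is L{e^(2*t)} = 1/(s - 2).
So (s - 2)Y = 1/(s - 2) + (-2).
Solve for Y(s) and write it as one ratio of polynomials.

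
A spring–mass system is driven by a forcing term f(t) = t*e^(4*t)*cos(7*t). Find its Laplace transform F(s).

L{cos(7t)} = s/(s^2 + 49).
Multiplying by e^(4t) shifts s → s - 4, so L{e^(4*t)*cos(7*t)} = (s - 4)/((s - 4)^2 + 49).
Then apply L{t·g(t)} = -d/ds[G(s)] with G(s) = (s - 4)/((s - 4)^2 + 49):
differentiating 1 time and applying the sign gives (s - 11)*(s + 3)/(s^2 - 8*s + 65)^2.

F(s) = (s - 11)*(s + 3)/(s^2 - 8*s + 65)^2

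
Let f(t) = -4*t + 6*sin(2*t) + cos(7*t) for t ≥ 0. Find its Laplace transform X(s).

Apply the Laplace transform termwise.
L{cos(7t)} = s/(s^2 + 49); (-4)·[L{t} = 1!/s^2 = 1/s^2]; (6)·[L{sin(2t)} = 2/(s^2 + 4)].

X(s) = s/(s^2 + 49) + 12/(s^2 + 4) - 4/s^2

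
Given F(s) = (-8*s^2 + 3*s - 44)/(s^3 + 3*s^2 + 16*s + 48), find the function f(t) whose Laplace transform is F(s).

Factor the denominator: s^3 + 3*s^2 + 16*s + 48 = (s + 3)*(s^2 + 16).
Partial fraction decomposition gives [-5/(s + 3)] + [-3*s/(s^2 + 16)] + [12/(s^2 + 16)].
Invert each term: -5/(s + 3) ↔ -5e^(-3t); -3·s/(s^2 + 16) ↔ -3cos(4t); 3·4/(s^2 + 16) ↔ 3sin(4t).

f(t) = 3*sin(4*t) - 3*cos(4*t) - 5*exp(-3*t)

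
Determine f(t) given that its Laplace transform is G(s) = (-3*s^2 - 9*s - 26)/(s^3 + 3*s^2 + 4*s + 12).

Factor the denominator: s^3 + 3*s^2 + 4*s + 12 = (s + 3)*(s^2 + 4).
Partial fraction decomposition gives [-2/(s + 3)] + [-s/(s^2 + 4)] + [-6/(s^2 + 4)].
Invert each term: -2/(s + 3) ↔ -2e^(-3t); -1·s/(s^2 + 4) ↔ -cos(2t); -3·2/(s^2 + 4) ↔ -3sin(2t).

f(t) = -3*sin(2*t) - cos(2*t) - 2*exp(-3*t)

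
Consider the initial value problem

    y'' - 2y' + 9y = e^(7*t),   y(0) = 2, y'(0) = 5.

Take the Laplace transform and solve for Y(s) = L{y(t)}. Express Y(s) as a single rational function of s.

Y(s) = (2*s^2 - 13*s - 6)/(s^3 - 9*s^2 + 23*s - 63)

Transform both sides with L{·}.
Using L{y''} = s^2 Y - s·y(0) - y'(0) and L{y'} = sY - y(0), with y(0) = 2, y'(0) = 5, the left side becomes (s^2 - 2*s + 9)Y - (2*s + 1).
The right side is L{e^(7*t)} = 1/(s - 7).
So (s^2 - 2*s + 9)Y = 1/(s - 7) + (2*s + 1).
Isolate Y and clear denominators.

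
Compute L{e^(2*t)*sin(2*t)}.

2/((s - 2)^2 + 4)

L{sin(2t)} = 2/(s^2 + 4).
By the first shifting theorem, multiplying by e^(2t) replaces s with s - 2.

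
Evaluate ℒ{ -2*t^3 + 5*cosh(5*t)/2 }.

5*s/(2*(s^2 - 25)) - 12/s^4

Apply the Laplace transform termwise.
(-2)·[L{t^3} = 3!/s^4 = 6/s^4]; (5/2)·[L{cosh(5t)} = s/(s^2 - 25)].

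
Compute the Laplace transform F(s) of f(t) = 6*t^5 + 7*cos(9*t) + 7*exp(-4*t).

By linearity of the Laplace transform, transform each term separately.
(7)·[L{e^(-4t)} = 1/(s + 4)]; (6)·[L{t^5} = 5!/s^6 = 120/s^6]; (7)·[L{cos(9t)} = s/(s^2 + 81)].

F(s) = 7*s/(s^2 + 81) + 7/(s + 4) + 720/s^6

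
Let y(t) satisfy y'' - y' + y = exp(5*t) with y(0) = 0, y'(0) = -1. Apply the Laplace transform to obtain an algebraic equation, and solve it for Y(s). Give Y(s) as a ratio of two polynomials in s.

Y(s) = (-s + 6)/(s^3 - 6*s^2 + 6*s - 5)

Transform both sides with L{·}.
The derivative rules (L{y''} = s^2 Y - s·y(0) - y'(0) and L{y'} = sY - y(0), with y(0) = 0, y'(0) = -1) turn the left side into (s^2 - s + 1)Y - (-1).
The right side is L{exp(5*t)} = 1/(s - 5).
So (s^2 - s + 1)Y = 1/(s - 5) + (-1).
Solve for Y(s) and write it as one ratio of polynomials.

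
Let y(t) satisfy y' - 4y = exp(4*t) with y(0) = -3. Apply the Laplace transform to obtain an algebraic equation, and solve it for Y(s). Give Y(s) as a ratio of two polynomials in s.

Y(s) = (-3*s + 13)/(s^2 - 8*s + 16)

Take the Laplace transform of both sides.
With L{y'} = sY - y(0) = sY - (-3): the LHS transforms to (s - 4)Y - (-3).
The right side is L{exp(4*t)} = 1/(s - 4).
So (s - 4)Y = 1/(s - 4) + (-3).
Isolate Y and clear denominators.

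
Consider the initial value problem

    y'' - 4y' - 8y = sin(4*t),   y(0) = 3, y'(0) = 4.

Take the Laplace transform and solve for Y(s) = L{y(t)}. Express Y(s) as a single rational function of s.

Y(s) = (3*s^3 - 8*s^2 + 48*s - 124)/(s^4 - 4*s^3 + 8*s^2 - 64*s - 128)

Take the Laplace transform of both sides.
Using L{y''} = s^2 Y - s·y(0) - y'(0) and L{y'} = sY - y(0), with y(0) = 3, y'(0) = 4, the left side becomes (s^2 - 4*s - 8)Y - (3*s - 8).
The right side is L{sin(4*t)} = 4/(s^2 + 16).
So (s^2 - 4*s - 8)Y = 4/(s^2 + 16) + (3*s - 8).
Solve for Y(s) and write it as one ratio of polynomials.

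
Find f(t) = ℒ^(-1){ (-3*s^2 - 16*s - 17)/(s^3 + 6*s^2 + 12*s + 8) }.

Factor the denominator: s^3 + 6*s^2 + 12*s + 8 = (s + 2)^3.
Partial fraction decomposition gives [-3/(s + 2)] + [-4/(s + 2)^2] + [3/(s + 2)^3].
Invert each term: -3/(s + 2) ↔ -3e^(-2t); -4/(s + 2)^2 ↔ -4t·e^(-2t); 3/(s + 2)^3 ↔ (3/2)t^2·e^(-2t).

f(t) = 3*t^2*exp(-2*t)/2 - 4*t*exp(-2*t) - 3*exp(-2*t)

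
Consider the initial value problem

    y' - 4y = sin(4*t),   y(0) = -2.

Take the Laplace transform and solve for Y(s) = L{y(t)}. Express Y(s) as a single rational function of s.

Y(s) = (-2*s^2 - 28)/(s^3 - 4*s^2 + 16*s - 64)

Apply the Laplace transform to the equation.
Using L{y'} = sY - y(0) = sY - (-2), the left side becomes (s - 4)Y - (-2).
The right side is L{sin(4*t)} = 4/(s^2 + 16).
So (s - 4)Y = 4/(s^2 + 16) + (-2).
Isolate Y and clear denominators.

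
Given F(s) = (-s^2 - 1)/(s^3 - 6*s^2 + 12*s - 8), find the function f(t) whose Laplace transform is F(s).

f(t) = -5*t^2*exp(2*t)/2 - 4*t*exp(2*t) - exp(2*t)

Factor the denominator: s^3 - 6*s^2 + 12*s - 8 = (s - 2)^3.
Partial fraction decomposition gives [-1/(s - 2)] + [-4/(s - 2)^2] + [-5/(s - 2)^3].
Invert each term: -1/(s - 2) ↔ -e^(2t); -4/(s - 2)^2 ↔ -4t·e^(2t); -5/(s - 2)^3 ↔ (-5/2)t^2·e^(2t).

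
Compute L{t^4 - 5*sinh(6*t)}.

-30/(s^2 - 36) + 24/s^5

By linearity of the Laplace transform, transform each term separately.
L{t^4} = 4!/s^5 = 24/s^5; (-5)·[L{sinh(6t)} = 6/(s^2 - 36)].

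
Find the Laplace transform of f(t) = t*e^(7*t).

L{e^(7t)} = 1/(s - 7).
Then apply L{t·g(t)} = -d/ds[H(s)] with H(s) = 1/(s - 7):
differentiating 1 time and applying the sign gives (s - 7)^(-2).

(s - 7)^(-2)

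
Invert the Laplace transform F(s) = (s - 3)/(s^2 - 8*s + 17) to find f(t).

f(t) = exp(4*t)*sin(t) + exp(4*t)*cos(t)

Complete the square in the denominator: s^2 - 8*s + 17 = (s - 4)^2 + 1^2.
Split the numerator to match: s - 3 = 1·(s - 4) + 1·1.
Invert each term: 1·(s - 4)/((s - 4)^2 + 1) ↔ e^(4t)cos(t); 1·1/((s - 4)^2 + 1) ↔ e^(4t)sin(t).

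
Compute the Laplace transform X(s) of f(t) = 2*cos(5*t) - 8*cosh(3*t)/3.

X(s) = 2*s/(s^2 + 25) - 8*s/(3*(s^2 - 9))

The transform is linear, so treat each term independently.
(-8/3)·[L{cosh(3t)} = s/(s^2 - 9)]; (2)·[L{cos(5t)} = s/(s^2 + 25)].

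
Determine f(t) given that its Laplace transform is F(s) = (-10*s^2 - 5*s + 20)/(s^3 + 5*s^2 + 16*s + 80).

Factor the denominator: s^3 + 5*s^2 + 16*s + 80 = (s + 5)*(s^2 + 16).
Partial fraction decomposition gives [-5/(s + 5)] + [-5*s/(s^2 + 16)] + [20/(s^2 + 16)].
Invert each term: -5/(s + 5) ↔ -5e^(-5t); -5·s/(s^2 + 16) ↔ -5cos(4t); 5·4/(s^2 + 16) ↔ 5sin(4t).

f(t) = 5*sin(4*t) - 5*cos(4*t) - 5*exp(-5*t)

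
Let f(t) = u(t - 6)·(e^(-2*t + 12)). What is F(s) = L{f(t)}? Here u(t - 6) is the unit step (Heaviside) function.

By the second shifting theorem, L{u(t - c)·g(t - c)} = e^(-cs)·G(s) with c = 6 and G(s) = L{g(t)}.
L{e^(-2t)} = 1/(s + 2).

F(s) = exp(-6*s)/(s + 2)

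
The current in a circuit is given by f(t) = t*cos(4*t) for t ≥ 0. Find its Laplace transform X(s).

X(s) = (s - 4)*(s + 4)/(s^2 + 16)^2

L{cos(4t)} = s/(s^2 + 16).
Then apply L{t·g(t)} = -d/ds[G(s)] with G(s) = s/(s^2 + 16):
differentiating 1 time and applying the sign gives (s - 4)*(s + 4)/(s^2 + 16)^2.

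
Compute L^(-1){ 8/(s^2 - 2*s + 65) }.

Rewrite the denominator: s^2 - 2*s + 65 = (s - 1)^2 + 64.
The form in (s - 1) signals a first-shifting-theorem factor e^(t).
Since L{sin(8t)} = 8/(s^2 + 64), the inverse is exp(t)*sin(8*t).

exp(t)*sin(8*t)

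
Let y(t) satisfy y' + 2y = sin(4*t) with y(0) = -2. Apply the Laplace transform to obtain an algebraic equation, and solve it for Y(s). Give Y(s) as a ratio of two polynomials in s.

Y(s) = (-2*s^2 - 28)/(s^3 + 2*s^2 + 16*s + 32)

Transform both sides with L{·}.
The derivative rules (L{y'} = sY - y(0) = sY - (-2)) turn the left side into (s + 2)Y - (-2).
The right side is L{sin(4*t)} = 4/(s^2 + 16).
So (s + 2)Y = 4/(s^2 + 16) + (-2).
Isolate Y and clear denominators.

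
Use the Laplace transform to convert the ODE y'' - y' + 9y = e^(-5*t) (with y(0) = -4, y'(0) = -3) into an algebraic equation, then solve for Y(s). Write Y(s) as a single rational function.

Y(s) = (-4*s^2 - 19*s + 6)/(s^3 + 4*s^2 + 4*s + 45)

Take the Laplace transform of both sides.
The derivative rules (L{y''} = s^2 Y - s·y(0) - y'(0) and L{y'} = sY - y(0), with y(0) = -4, y'(0) = -3) turn the left side into (s^2 - s + 9)Y - (-4*s + 1).
The right side is L{e^(-5*t)} = 1/(s + 5).
So (s^2 - s + 9)Y = 1/(s + 5) + (-4*s + 1).
Solve for Y(s) and write it as one ratio of polynomials.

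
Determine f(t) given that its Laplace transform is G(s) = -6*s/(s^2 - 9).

Since L{cosh(3t)} = s/(s^2 - 9), the inverse is cosh(3*t), scaled by -6.

f(t) = -6*cosh(3*t)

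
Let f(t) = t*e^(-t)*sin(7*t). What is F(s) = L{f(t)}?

F(s) = 14*(s + 1)/(s^2 + 2*s + 50)^2

L{sin(7t)} = 7/(s^2 + 49).
Multiplying by e^(-t) shifts s → s + 1, so L{e^(-t)*sin(7*t)} = 7/((s + 1)^2 + 49).
Then apply L{t·g(t)} = -d/ds[G(s)] with G(s) = 7/((s + 1)^2 + 49):
differentiating 1 time and applying the sign gives 14*(s + 1)/(s^2 + 2*s + 50)^2.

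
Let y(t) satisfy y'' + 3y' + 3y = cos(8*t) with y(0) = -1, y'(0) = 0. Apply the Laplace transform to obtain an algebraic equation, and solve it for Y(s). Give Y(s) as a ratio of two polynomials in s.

Transform both sides with L{·}.
Using L{y''} = s^2 Y - s·y(0) - y'(0) and L{y'} = sY - y(0), with y(0) = -1, y'(0) = 0, the left side becomes (s^2 + 3*s + 3)Y - (-s - 3).
The right side is L{cos(8*t)} = s/(s^2 + 64).
So (s^2 + 3*s + 3)Y = s/(s^2 + 64) + (-s - 3).
Solve for Y(s) and write it as one ratio of polynomials.

Y(s) = (-s^3 - 3*s^2 - 63*s - 192)/(s^4 + 3*s^3 + 67*s^2 + 192*s + 192)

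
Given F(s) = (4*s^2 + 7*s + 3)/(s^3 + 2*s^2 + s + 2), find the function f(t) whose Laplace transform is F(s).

f(t) = sin(t) + 3*cos(t) + exp(-2*t)

Factor the denominator: s^3 + 2*s^2 + s + 2 = (s + 2)*(s^2 + 1).
Partial fraction decomposition gives [1/(s + 2)] + [3*s/(s^2 + 1)] + [1/(s^2 + 1)].
Invert each term: 1/(s + 2) ↔ e^(-2t); 3·s/(s^2 + 1) ↔ 3cos(t); 1·1/(s^2 + 1) ↔ sin(t).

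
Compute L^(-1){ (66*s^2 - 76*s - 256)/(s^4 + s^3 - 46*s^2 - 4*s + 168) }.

Factor the denominator: s^4 + s^3 - 46*s^2 - 4*s + 168 = (s - 6)*(s - 2)*(s + 2)*(s + 7).
Partial fraction decomposition gives [4/(s - 6)] + [1/(s - 2)] + [-6/(s + 7)] + [1/(s + 2)].
Invert each term: 4/(s - 6) ↔ 4e^(6t); 1/(s - 2) ↔ e^(2t); -6/(s + 7) ↔ -6e^(-7t); 1/(s + 2) ↔ e^(-2t).

4*exp(6*t) + exp(2*t) + exp(-2*t) - 6*exp(-7*t)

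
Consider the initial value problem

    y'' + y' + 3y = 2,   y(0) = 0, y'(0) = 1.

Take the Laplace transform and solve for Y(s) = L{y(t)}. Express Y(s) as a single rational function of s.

Y(s) = (s + 2)/(s^3 + s^2 + 3*s)

Laplace-transform each side.
Using L{y''} = s^2 Y - s·y(0) - y'(0) and L{y'} = sY - y(0), with y(0) = 0, y'(0) = 1, the left side becomes (s^2 + s + 3)Y - (1).
The right side is L{2} = 2/s.
So (s^2 + s + 3)Y = 2/s + (1).
Solve for Y(s) and write it as one ratio of polynomials.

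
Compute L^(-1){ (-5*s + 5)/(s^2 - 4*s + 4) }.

Factor the denominator: s^2 - 4*s + 4 = (s - 2)^2.
Partial fraction decomposition gives [-5/(s - 2)] + [-5/(s - 2)^2].
Invert each term: -5/(s - 2) ↔ -5e^(2t); -5/(s - 2)^2 ↔ -5t·e^(2t).

-5*t*exp(2*t) - 5*exp(2*t)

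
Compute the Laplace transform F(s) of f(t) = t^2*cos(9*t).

F(s) = 2*s*(s^2 - 243)/(s^2 + 81)^3

L{cos(9t)} = s/(s^2 + 81).
Then apply L{t^2·g(t)} = (-1)^2 d^2/ds^2[G(s)] with G(s) = s/(s^2 + 81):
differentiating 2 times and applying the sign gives 2*s*(s^2 - 243)/(s^2 + 81)^3.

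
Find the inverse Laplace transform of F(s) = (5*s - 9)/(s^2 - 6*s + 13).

3*exp(3*t)*sin(2*t) + 5*exp(3*t)*cos(2*t)

Complete the square in the denominator: s^2 - 6*s + 13 = (s - 3)^2 + 2^2.
Split the numerator to match: 5*s - 9 = 5·(s - 3) + 3·2.
Invert each term: 5·(s - 3)/((s - 3)^2 + 4) ↔ 5e^(3t)cos(2t); 3·2/((s - 3)^2 + 4) ↔ 3e^(3t)sin(2t).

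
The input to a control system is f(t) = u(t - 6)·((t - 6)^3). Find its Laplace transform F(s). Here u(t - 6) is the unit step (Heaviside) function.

By the second shifting theorem, L{u(t - c)·g(t - c)} = e^(-cs)·G(s) with c = 6 and G(s) = L{g(t)}.
L{t^3} = 3!/s^4 = 6/s^4.

F(s) = 6*exp(-6*s)/s^4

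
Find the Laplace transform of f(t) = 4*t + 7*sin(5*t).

35/(s^2 + 25) + 4/s^2

By linearity of the Laplace transform, transform each term separately.
(4)·[L{t} = 1!/s^2 = 1/s^2]; (7)·[L{sin(5t)} = 5/(s^2 + 25)].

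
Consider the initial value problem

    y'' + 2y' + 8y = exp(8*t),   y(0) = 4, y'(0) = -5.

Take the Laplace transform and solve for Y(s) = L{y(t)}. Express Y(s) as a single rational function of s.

Apply the Laplace transform to the equation.
The derivative rules (L{y''} = s^2 Y - s·y(0) - y'(0) and L{y'} = sY - y(0), with y(0) = 4, y'(0) = -5) turn the left side into (s^2 + 2*s + 8)Y - (4*s + 3).
The right side is L{exp(8*t)} = 1/(s - 8).
So (s^2 + 2*s + 8)Y = 1/(s - 8) + (4*s + 3).
Isolate Y and clear denominators.

Y(s) = (4*s^2 - 29*s - 23)/(s^3 - 6*s^2 - 8*s - 64)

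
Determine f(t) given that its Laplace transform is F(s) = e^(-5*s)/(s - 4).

f(t) = Heaviside(t - 5)*(exp(4*t - 20))

The factor e^(-5s) signals a time shift by c = 5 (second shifting theorem).
L{e^(4t)} = 1/(s - 4), so L^-1{1/(s - 4)} = e^(4*t).
Hence the inverse is u(t - 5) times that function evaluated at t - 5.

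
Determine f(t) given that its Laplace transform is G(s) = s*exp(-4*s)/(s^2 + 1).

f(t) = Heaviside(t - 4)*(cos(t - 4))

The factor e^(-4s) signals a time shift by c = 4 (second shifting theorem).
L{cos(t)} = s/(s^2 + 1), so L^-1{s/(s^2 + 1)} = cos(t).
Hence the inverse is u(t - 4) times that function evaluated at t - 4.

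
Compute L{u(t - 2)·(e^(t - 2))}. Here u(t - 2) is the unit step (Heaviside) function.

By the second shifting theorem, L{u(t - c)·g(t - c)} = e^(-cs)·G(s) with c = 2 and G(s) = L{g(t)}.
L{e^(t)} = 1/(s - 1).

exp(-2*s)/(s - 1)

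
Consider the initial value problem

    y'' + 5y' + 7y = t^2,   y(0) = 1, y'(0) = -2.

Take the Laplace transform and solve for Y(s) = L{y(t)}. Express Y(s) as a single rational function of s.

Take the Laplace transform of both sides.
With L{y''} = s^2 Y - s·y(0) - y'(0) and L{y'} = sY - y(0), with y(0) = 1, y'(0) = -2: the LHS transforms to (s^2 + 5*s + 7)Y - (s + 3).
The right side is L{t^2} = 2/s^3.
So (s^2 + 5*s + 7)Y = 2/s^3 + (s + 3).
Solve for Y(s) and write it as one ratio of polynomials.

Y(s) = (s^4 + 3*s^3 + 2)/(s^5 + 5*s^4 + 7*s^3)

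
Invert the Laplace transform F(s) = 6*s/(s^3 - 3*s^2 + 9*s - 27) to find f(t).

Factor the denominator: s^3 - 3*s^2 + 9*s - 27 = (s - 3)*(s^2 + 9).
Partial fraction decomposition gives [1/(s - 3)] + [-s/(s^2 + 9)] + [3/(s^2 + 9)].
Invert each term: 1/(s - 3) ↔ e^(3t); -1·s/(s^2 + 9) ↔ -cos(3t); 1·3/(s^2 + 9) ↔ sin(3t).

f(t) = exp(3*t) + sin(3*t) - cos(3*t)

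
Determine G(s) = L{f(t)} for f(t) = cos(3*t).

G(s) = s/(s^2 + 9)

L{cos(3t)} = s/(s^2 + 9).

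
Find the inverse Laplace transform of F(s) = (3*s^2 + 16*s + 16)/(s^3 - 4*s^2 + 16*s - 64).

Factor the denominator: s^3 - 4*s^2 + 16*s - 64 = (s - 4)*(s^2 + 16).
Partial fraction decomposition gives [4/(s - 4)] + [-s/(s^2 + 16)] + [12/(s^2 + 16)].
Invert each term: 4/(s - 4) ↔ 4e^(4t); -1·s/(s^2 + 16) ↔ -cos(4t); 3·4/(s^2 + 16) ↔ 3sin(4t).

4*exp(4*t) + 3*sin(4*t) - cos(4*t)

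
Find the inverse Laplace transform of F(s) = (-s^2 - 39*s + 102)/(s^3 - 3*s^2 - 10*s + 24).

-5*exp(4*t) - 2*exp(2*t) + 6*exp(-3*t)

Factor the denominator: s^3 - 3*s^2 - 10*s + 24 = (s - 4)*(s - 2)*(s + 3).
Partial fraction decomposition gives [6/(s + 3)] + [-5/(s - 4)] + [-2/(s - 2)].
Invert each term: 6/(s + 3) ↔ 6e^(-3t); -5/(s - 4) ↔ -5e^(4t); -2/(s - 2) ↔ -2e^(2t).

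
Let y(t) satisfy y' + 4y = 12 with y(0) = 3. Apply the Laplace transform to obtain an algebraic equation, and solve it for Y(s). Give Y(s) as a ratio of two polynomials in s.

Y(s) = 3/s

Take the Laplace transform of both sides.
With L{y'} = sY - y(0) = sY - 3: the LHS transforms to (s + 4)Y - (3).
The right side is L{12} = 12/s.
So (s + 4)Y = 12/s + (3).
Divide through and combine into a single rational function.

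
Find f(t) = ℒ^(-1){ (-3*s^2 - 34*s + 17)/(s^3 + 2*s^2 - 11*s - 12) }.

Factor the denominator: s^3 + 2*s^2 - 11*s - 12 = (s - 3)*(s + 1)*(s + 4).
Partial fraction decomposition gives [-4/(s + 1)] + [-4/(s - 3)] + [5/(s + 4)].
Invert each term: -4/(s + 1) ↔ -4e^(-t); -4/(s - 3) ↔ -4e^(3t); 5/(s + 4) ↔ 5e^(-4t).

f(t) = -4*exp(3*t) - 4*exp(-t) + 5*exp(-4*t)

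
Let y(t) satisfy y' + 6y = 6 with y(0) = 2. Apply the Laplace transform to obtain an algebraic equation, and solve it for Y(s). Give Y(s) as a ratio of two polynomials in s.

Apply the Laplace transform to the equation.
The derivative rules (L{y'} = sY - y(0) = sY - 2) turn the left side into (s + 6)Y - (2).
The right side is L{6} = 6/s.
So (s + 6)Y = 6/s + (2).
Solve for Y(s) and write it as one ratio of polynomials.

Y(s) = (2*s + 6)/(s^2 + 6*s)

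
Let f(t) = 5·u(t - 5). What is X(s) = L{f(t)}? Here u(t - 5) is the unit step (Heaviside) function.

By the second shifting theorem, L{u(t - c)·g(t - c)} = e^(-cs)·G(s) with c = 5 and G(s) = L{g(t)}.
L{5} = 5/s.

X(s) = 5*exp(-5*s)/s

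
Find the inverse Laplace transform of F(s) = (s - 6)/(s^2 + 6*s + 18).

-3*exp(-3*t)*sin(3*t) + exp(-3*t)*cos(3*t)

Complete the square in the denominator: s^2 + 6*s + 18 = (s + 3)^2 + 3^2.
Split the numerator to match: s - 6 = 1·(s + 3) - 3·3.
Invert each term: 1·(s + 3)/((s + 3)^2 + 9) ↔ e^(-3t)cos(3t); -3·3/((s + 3)^2 + 9) ↔ -3e^(-3t)sin(3t).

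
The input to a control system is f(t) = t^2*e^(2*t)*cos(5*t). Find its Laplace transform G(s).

G(s) = 2*(s - 2)*(s^2 - 4*s - 71)/(s^2 - 4*s + 29)^3

L{cos(5t)} = s/(s^2 + 25).
Multiplying by e^(2t) shifts s → s - 2, so L{e^(2*t)*cos(5*t)} = (s - 2)/((s - 2)^2 + 25).
Then apply L{t^2·g(t)} = (-1)^2 d^2/ds^2[H(s)] with H(s) = (s - 2)/((s - 2)^2 + 25):
differentiating 2 times and applying the sign gives 2*(s - 2)*(s^2 - 4*s - 71)/(s^2 - 4*s + 29)^3.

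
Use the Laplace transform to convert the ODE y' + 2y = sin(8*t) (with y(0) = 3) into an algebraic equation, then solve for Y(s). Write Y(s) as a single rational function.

Laplace-transform each side.
With L{y'} = sY - y(0) = sY - 3: the LHS transforms to (s + 2)Y - (3).
The right side is L{sin(8*t)} = 8/(s^2 + 64).
So (s + 2)Y = 8/(s^2 + 64) + (3).
Divide through and combine into a single rational function.

Y(s) = (3*s^2 + 200)/(s^3 + 2*s^2 + 64*s + 128)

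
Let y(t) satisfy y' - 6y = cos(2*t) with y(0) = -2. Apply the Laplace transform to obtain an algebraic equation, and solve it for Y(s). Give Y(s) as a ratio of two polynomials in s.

Transform both sides with L{·}.
Using L{y'} = sY - y(0) = sY - (-2), the left side becomes (s - 6)Y - (-2).
The right side is L{cos(2*t)} = s/(s^2 + 4).
So (s - 6)Y = s/(s^2 + 4) + (-2).
Isolate Y and clear denominators.

Y(s) = (-2*s^2 + s - 8)/(s^3 - 6*s^2 + 4*s - 24)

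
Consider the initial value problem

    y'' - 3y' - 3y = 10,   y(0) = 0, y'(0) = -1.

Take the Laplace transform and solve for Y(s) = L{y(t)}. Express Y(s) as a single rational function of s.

Transform both sides with L{·}.
Using L{y''} = s^2 Y - s·y(0) - y'(0) and L{y'} = sY - y(0), with y(0) = 0, y'(0) = -1, the left side becomes (s^2 - 3*s - 3)Y - (-1).
The right side is L{10} = 10/s.
So (s^2 - 3*s - 3)Y = 10/s + (-1).
Divide through and combine into a single rational function.

Y(s) = (-s + 10)/(s^3 - 3*s^2 - 3*s)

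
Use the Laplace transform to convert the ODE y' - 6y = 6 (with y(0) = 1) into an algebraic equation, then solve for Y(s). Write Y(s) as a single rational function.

Y(s) = (s + 6)/(s^2 - 6*s)

Apply the Laplace transform to the equation.
Using L{y'} = sY - y(0) = sY - 1, the left side becomes (s - 6)Y - (1).
The right side is L{6} = 6/s.
So (s - 6)Y = 6/s + (1).
Isolate Y and clear denominators.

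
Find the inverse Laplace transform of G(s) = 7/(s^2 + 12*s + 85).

Rewrite the denominator: s^2 + 12*s + 85 = (s + 6)^2 + 49.
The form in (s + 6) signals a first-shifting-theorem factor e^(-6t).
Since L{sin(7t)} = 7/(s^2 + 49), the inverse is e^(-6*t)*sin(7*t).

exp(-6*t)*sin(7*t)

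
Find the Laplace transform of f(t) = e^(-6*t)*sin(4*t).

4/((s + 6)^2 + 16)

L{sin(4t)} = 4/(s^2 + 16).
By the first shifting theorem, multiplying by e^(-6t) replaces s with s + 6.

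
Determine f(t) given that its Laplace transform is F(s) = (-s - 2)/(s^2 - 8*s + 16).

Factor the denominator: s^2 - 8*s + 16 = (s - 4)^2.
Partial fraction decomposition gives [-1/(s - 4)] + [-6/(s - 4)^2].
Invert each term: -1/(s - 4) ↔ -e^(4t); -6/(s - 4)^2 ↔ -6t·e^(4t).

f(t) = -6*t*exp(4*t) - exp(4*t)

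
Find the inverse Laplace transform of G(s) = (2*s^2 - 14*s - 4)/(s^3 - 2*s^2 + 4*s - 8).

Factor the denominator: s^3 - 2*s^2 + 4*s - 8 = (s - 2)*(s^2 + 4).
Partial fraction decomposition gives [-3/(s - 2)] + [5*s/(s^2 + 4)] + [-4/(s^2 + 4)].
Invert each term: -3/(s - 2) ↔ -3e^(2t); 5·s/(s^2 + 4) ↔ 5cos(2t); -2·2/(s^2 + 4) ↔ -2sin(2t).

-3*exp(2*t) - 2*sin(2*t) + 5*cos(2*t)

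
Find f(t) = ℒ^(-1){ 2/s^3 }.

f(t) = t^2

Since L{t^2} = 2!/s^3 = 2/s^3, the inverse is t^2.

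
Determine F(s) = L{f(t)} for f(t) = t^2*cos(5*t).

L{cos(5t)} = s/(s^2 + 25).
Then apply L{t^2·g(t)} = (-1)^2 d^2/ds^2[G(s)] with G(s) = s/(s^2 + 25):
differentiating 2 times and applying the sign gives 2*s*(s^2 - 75)/(s^2 + 25)^3.

F(s) = 2*s*(s^2 - 75)/(s^2 + 25)^3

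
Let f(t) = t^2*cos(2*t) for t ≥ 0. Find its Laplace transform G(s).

L{cos(2t)} = s/(s^2 + 4).
Then apply L{t^2·g(t)} = (-1)^2 d^2/ds^2[H(s)] with H(s) = s/(s^2 + 4):
differentiating 2 times and applying the sign gives 2*s*(s^2 - 12)/(s^2 + 4)^3.

G(s) = 2*s*(s^2 - 12)/(s^2 + 4)^3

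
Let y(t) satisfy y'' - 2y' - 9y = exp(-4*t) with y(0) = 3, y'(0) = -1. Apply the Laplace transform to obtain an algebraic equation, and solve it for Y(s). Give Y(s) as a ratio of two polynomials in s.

Y(s) = (3*s^2 + 5*s - 27)/(s^3 + 2*s^2 - 17*s - 36)

Take the Laplace transform of both sides.
With L{y''} = s^2 Y - s·y(0) - y'(0) and L{y'} = sY - y(0), with y(0) = 3, y'(0) = -1: the LHS transforms to (s^2 - 2*s - 9)Y - (3*s - 7).
The right side is L{exp(-4*t)} = 1/(s + 4).
So (s^2 - 2*s - 9)Y = 1/(s + 4) + (3*s - 7).
Divide through and combine into a single rational function.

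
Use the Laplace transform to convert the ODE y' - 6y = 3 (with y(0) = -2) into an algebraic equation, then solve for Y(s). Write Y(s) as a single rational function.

Y(s) = (-2*s + 3)/(s^2 - 6*s)

Laplace-transform each side.
With L{y'} = sY - y(0) = sY - (-2): the LHS transforms to (s - 6)Y - (-2).
The right side is L{3} = 3/s.
So (s - 6)Y = 3/s + (-2).
Isolate Y and clear denominators.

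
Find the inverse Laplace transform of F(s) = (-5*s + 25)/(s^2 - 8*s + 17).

Complete the square in the denominator: s^2 - 8*s + 17 = (s - 4)^2 + 1^2.
Split the numerator to match: -5*s + 25 = -5·(s - 4) + 5·1.
Invert each term: -5·(s - 4)/((s - 4)^2 + 1) ↔ -5e^(4t)cos(t); 5·1/((s - 4)^2 + 1) ↔ 5e^(4t)sin(t).

5*exp(4*t)*sin(t) - 5*exp(4*t)*cos(t)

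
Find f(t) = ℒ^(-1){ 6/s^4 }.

Since L{t^3} = 3!/s^4 = 6/s^4, the inverse is t^3.

f(t) = t^3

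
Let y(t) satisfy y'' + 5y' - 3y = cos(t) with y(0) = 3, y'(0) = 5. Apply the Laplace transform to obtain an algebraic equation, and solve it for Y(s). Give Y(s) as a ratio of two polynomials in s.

Transform both sides with L{·}.
Using L{y''} = s^2 Y - s·y(0) - y'(0) and L{y'} = sY - y(0), with y(0) = 3, y'(0) = 5, the left side becomes (s^2 + 5*s - 3)Y - (3*s + 20).
The right side is L{cos(t)} = s/(s^2 + 1).
So (s^2 + 5*s - 3)Y = s/(s^2 + 1) + (3*s + 20).
Solve for Y(s) and write it as one ratio of polynomials.

Y(s) = (3*s^3 + 20*s^2 + 4*s + 20)/(s^4 + 5*s^3 - 2*s^2 + 5*s - 3)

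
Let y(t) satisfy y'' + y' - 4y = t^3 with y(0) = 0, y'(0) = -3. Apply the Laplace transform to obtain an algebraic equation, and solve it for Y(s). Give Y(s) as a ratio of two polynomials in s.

Take the Laplace transform of both sides.
Using L{y''} = s^2 Y - s·y(0) - y'(0) and L{y'} = sY - y(0), with y(0) = 0, y'(0) = -3, the left side becomes (s^2 + s - 4)Y - (-3).
The right side is L{t^3} = 6/s^4.
So (s^2 + s - 4)Y = 6/s^4 + (-3).
Solve for Y(s) and write it as one ratio of polynomials.

Y(s) = (-3*s^4 + 6)/(s^6 + s^5 - 4*s^4)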